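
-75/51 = -1.47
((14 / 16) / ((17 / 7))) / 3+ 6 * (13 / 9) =1195 / 136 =8.79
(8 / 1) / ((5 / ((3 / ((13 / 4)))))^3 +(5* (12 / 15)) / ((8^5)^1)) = 1769472 / 35152027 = 0.05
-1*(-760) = 760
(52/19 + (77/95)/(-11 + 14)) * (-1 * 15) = -857/19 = -45.11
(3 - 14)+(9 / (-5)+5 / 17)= -1063 / 85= -12.51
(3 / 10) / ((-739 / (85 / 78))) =-17 / 38428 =-0.00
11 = 11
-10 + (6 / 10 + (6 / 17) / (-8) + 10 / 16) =-5997 / 680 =-8.82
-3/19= -0.16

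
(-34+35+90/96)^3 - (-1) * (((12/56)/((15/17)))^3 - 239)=-40692419419/175616000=-231.71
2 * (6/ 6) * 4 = 8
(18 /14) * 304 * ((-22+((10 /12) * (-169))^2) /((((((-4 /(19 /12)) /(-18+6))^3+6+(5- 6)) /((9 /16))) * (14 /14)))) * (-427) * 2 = -17009710516119 /22906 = -742587554.18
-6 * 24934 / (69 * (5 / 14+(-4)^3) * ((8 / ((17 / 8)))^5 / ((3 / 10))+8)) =123909500533 / 9197510129181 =0.01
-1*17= -17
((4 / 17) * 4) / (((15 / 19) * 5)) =0.24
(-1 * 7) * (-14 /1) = 98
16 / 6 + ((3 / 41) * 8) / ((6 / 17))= 532 / 123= 4.33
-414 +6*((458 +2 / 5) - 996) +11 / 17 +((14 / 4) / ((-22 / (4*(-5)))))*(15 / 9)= -10192388 / 2805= -3633.65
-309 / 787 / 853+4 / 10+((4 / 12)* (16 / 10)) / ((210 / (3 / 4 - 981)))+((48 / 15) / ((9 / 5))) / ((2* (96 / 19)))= -24285145037 / 12687777900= -1.91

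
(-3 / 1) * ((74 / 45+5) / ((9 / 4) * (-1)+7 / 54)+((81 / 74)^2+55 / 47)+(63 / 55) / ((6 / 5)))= -1840623717 / 3241600340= -0.57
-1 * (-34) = 34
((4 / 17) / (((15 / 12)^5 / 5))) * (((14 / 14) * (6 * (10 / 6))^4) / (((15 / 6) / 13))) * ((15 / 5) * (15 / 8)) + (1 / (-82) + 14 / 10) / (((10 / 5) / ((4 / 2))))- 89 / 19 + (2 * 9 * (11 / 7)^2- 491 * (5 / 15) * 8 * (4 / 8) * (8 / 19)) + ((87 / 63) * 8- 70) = 38410861907 / 341530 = 112467.02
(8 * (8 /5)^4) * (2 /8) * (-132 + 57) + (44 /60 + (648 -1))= -25148 /75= -335.31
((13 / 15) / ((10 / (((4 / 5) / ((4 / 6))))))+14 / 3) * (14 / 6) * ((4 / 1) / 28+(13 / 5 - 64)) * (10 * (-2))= 15342464 / 1125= 13637.75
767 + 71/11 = 8508/11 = 773.45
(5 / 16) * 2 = 5 / 8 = 0.62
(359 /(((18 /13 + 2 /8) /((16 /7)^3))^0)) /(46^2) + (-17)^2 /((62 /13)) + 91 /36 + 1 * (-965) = -133083659 /147591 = -901.71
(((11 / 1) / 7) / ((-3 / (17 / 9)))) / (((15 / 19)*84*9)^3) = -1282633 / 275613805656000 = -0.00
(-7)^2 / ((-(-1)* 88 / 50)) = 27.84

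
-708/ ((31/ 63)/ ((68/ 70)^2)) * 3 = -22098096/ 5425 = -4073.38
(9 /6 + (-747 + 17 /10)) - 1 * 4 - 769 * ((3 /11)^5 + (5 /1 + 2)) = -4937791689 /805255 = -6131.96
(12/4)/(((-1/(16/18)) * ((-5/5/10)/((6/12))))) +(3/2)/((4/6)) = 15.58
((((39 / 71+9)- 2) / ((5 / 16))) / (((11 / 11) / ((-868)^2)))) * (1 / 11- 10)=-180355621.11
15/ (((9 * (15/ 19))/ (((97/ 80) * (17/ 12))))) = 31331/ 8640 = 3.63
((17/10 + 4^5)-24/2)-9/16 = 81051/80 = 1013.14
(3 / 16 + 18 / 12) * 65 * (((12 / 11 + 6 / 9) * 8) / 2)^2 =655980 / 121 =5421.32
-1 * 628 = -628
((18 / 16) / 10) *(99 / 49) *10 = 891 / 392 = 2.27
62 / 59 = 1.05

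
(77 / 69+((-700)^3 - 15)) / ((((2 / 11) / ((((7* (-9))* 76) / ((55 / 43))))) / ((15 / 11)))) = 2436328412618436 / 253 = 9629756571614.37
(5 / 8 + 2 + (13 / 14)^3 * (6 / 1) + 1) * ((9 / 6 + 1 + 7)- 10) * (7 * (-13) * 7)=300677 / 112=2684.62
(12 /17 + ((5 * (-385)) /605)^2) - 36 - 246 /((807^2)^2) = -7319695112352599 /290808553274019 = -25.17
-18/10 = -9/5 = -1.80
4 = 4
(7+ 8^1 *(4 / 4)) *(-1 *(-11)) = 165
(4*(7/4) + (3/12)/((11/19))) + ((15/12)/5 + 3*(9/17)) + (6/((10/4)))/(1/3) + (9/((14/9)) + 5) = 178389/6545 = 27.26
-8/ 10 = -4/ 5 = -0.80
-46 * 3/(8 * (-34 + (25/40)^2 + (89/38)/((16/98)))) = 20976/23425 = 0.90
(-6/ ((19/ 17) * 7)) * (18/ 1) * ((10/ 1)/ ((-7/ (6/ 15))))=7344/ 931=7.89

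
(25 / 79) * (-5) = -125 / 79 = -1.58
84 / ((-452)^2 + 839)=28 / 68381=0.00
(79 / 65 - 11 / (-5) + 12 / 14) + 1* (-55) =-23081 / 455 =-50.73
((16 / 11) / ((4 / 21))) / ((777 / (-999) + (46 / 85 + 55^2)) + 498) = 32130 / 14822027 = 0.00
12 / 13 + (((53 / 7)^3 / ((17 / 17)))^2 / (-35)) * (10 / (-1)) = 53827.77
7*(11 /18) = 77 /18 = 4.28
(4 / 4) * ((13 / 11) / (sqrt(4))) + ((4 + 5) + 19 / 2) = 210 / 11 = 19.09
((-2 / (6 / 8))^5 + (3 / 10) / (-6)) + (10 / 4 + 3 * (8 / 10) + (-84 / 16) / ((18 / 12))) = -648799 / 4860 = -133.50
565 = 565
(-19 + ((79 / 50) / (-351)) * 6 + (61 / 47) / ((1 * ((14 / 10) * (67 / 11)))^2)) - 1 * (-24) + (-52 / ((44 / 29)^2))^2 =3649852622842780867 / 7083699622599600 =515.25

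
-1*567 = -567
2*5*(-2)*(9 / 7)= -180 / 7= -25.71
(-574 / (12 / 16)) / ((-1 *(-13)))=-2296 / 39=-58.87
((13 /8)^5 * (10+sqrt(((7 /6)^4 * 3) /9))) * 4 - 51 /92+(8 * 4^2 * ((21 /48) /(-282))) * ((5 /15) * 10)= 487.64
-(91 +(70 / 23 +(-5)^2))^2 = -7496644 / 529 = -14171.35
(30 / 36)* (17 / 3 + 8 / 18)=275 / 54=5.09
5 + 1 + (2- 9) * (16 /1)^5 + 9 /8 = -58720199 /8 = -7340024.88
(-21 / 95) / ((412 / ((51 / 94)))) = -1071 / 3679160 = -0.00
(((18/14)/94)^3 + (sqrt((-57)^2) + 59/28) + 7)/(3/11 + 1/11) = 207166138113/1139561248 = 181.79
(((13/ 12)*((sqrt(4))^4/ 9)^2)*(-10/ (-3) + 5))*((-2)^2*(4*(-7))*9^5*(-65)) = 12265344000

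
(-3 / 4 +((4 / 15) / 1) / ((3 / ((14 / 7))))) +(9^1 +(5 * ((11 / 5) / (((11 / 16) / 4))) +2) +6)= 14477 / 180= 80.43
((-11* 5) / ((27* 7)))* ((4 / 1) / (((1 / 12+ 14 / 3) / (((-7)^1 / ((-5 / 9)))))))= -176 / 57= -3.09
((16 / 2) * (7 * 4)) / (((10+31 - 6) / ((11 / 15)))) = 352 / 75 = 4.69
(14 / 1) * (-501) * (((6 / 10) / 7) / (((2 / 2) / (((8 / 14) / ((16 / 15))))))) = -4509 / 14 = -322.07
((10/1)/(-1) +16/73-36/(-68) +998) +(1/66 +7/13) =989.30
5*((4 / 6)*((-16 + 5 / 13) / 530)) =-203 / 2067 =-0.10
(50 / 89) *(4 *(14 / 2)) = 1400 / 89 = 15.73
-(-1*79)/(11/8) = 632/11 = 57.45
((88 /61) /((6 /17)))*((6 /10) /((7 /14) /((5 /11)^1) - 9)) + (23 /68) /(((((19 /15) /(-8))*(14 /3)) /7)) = -3.51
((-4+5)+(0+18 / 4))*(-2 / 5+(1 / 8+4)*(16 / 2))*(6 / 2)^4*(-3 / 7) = -435699 / 70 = -6224.27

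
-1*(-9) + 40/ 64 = 77/ 8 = 9.62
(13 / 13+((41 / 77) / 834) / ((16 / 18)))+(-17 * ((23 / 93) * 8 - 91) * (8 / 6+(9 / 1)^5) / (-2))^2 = 26613766434920897691010199 / 13330115568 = 1996514306208218.89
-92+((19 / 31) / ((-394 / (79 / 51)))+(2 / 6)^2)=-171721129 / 1868742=-91.89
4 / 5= 0.80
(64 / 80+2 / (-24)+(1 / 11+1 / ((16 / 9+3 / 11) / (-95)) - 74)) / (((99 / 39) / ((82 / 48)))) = -8535259993 / 106112160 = -80.44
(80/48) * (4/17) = 20/51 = 0.39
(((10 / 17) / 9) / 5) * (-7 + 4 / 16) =-3 / 34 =-0.09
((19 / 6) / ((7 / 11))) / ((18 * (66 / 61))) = 1159 / 4536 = 0.26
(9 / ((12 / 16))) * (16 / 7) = 192 / 7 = 27.43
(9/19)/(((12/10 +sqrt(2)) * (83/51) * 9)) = -765/11039 +1275 * sqrt(2)/22078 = 0.01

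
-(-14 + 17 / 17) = 13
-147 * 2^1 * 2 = -588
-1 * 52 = -52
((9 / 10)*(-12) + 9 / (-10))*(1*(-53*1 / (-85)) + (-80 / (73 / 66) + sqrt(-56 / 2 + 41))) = 52056927 / 62050 - 117*sqrt(13) / 10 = 796.77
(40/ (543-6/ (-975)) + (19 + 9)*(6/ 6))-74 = -8104942/ 176477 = -45.93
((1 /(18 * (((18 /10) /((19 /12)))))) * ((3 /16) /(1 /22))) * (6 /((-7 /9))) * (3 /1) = -1045 /224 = -4.67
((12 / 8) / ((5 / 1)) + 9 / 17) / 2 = 141 / 340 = 0.41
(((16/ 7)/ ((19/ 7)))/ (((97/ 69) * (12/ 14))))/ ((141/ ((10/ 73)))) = 0.00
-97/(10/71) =-6887/10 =-688.70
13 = 13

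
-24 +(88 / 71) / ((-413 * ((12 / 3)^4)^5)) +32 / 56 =-94420011279450123 / 4030122432659456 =-23.43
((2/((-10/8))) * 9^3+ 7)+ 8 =-5757/5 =-1151.40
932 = 932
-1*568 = -568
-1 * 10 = -10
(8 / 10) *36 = 144 / 5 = 28.80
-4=-4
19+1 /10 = 191 /10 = 19.10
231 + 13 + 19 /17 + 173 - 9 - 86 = 5493 /17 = 323.12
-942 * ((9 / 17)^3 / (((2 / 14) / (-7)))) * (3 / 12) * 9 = 151421319 / 9826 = 15410.27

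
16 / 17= 0.94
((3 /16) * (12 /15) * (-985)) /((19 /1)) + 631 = 47365 /76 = 623.22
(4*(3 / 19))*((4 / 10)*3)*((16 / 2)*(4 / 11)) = 2304 / 1045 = 2.20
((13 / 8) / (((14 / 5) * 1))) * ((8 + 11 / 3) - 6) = 1105 / 336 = 3.29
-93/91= -1.02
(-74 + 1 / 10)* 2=-147.80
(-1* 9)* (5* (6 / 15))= -18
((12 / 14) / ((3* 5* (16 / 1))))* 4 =1 / 70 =0.01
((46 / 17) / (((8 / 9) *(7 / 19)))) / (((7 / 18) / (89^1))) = 1890.96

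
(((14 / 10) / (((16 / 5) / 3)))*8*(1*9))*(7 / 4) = 1323 / 8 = 165.38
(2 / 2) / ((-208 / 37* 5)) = -37 / 1040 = -0.04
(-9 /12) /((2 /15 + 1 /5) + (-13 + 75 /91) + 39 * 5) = -819 /200008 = -0.00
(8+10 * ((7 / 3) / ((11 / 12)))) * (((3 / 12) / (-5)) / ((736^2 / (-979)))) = 89 / 29440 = 0.00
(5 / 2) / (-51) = -5 / 102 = -0.05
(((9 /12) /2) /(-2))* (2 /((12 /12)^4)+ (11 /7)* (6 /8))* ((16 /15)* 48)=-1068 /35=-30.51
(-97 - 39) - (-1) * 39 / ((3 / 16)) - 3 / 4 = 285 / 4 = 71.25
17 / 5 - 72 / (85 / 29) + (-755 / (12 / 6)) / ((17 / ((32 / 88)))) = -27339 / 935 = -29.24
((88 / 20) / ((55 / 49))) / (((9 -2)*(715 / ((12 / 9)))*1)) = 56 / 53625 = 0.00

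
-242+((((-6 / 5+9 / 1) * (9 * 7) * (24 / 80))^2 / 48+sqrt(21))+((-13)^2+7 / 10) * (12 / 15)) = sqrt(21)+13860947 / 40000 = 351.11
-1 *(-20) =20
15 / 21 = 0.71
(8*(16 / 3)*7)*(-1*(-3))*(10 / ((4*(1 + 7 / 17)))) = 4760 / 3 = 1586.67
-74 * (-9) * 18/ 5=2397.60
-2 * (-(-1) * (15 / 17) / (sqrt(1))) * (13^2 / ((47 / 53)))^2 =-2406835470 / 37553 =-64091.70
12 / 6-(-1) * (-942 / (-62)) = 533 / 31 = 17.19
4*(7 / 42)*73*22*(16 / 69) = 248.27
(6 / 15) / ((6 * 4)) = 1 / 60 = 0.02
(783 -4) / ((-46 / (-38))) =14801 / 23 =643.52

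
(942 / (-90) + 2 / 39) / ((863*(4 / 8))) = -1354 / 56095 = -0.02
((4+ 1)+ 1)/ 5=6/ 5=1.20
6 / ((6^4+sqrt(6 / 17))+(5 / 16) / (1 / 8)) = 529788 / 114654929 - 24 *sqrt(102) / 114654929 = 0.00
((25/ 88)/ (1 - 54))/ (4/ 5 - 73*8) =125/ 13600224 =0.00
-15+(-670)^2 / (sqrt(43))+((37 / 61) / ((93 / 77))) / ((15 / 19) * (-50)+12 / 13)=68441.60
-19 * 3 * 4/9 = -76/3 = -25.33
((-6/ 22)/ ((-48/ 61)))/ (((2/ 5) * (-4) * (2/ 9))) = -2745/ 2816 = -0.97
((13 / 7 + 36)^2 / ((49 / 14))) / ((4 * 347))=0.30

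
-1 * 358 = -358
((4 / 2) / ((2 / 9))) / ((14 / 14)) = 9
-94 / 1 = -94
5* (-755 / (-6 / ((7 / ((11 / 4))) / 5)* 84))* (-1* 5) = -3775 / 198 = -19.07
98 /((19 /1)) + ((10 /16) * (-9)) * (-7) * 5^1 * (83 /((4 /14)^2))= 121708111 /608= 200177.81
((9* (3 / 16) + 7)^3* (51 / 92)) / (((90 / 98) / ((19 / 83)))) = 42505291913 / 469155840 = 90.60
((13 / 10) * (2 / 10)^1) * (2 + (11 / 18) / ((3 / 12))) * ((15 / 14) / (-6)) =-13 / 63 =-0.21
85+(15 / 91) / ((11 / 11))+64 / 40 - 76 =4898 / 455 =10.76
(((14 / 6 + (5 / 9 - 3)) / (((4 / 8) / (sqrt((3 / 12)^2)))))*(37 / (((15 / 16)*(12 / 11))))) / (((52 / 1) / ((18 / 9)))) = -407 / 5265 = -0.08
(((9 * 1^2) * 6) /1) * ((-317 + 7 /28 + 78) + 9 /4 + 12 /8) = -12690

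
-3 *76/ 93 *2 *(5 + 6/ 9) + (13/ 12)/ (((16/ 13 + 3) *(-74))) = -14024253/ 504680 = -27.79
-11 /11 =-1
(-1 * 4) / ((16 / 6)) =-3 / 2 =-1.50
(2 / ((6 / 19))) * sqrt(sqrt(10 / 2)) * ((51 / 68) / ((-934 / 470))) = -4465 * 5^(1 / 4) / 1868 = -3.57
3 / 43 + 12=519 / 43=12.07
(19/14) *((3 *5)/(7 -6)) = 285/14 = 20.36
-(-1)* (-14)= -14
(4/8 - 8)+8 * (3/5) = -27/10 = -2.70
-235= -235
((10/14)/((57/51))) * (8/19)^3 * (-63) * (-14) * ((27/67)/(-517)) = -148055040/4514189119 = -0.03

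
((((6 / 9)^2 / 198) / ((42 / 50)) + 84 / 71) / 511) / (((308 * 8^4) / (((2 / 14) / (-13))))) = -787637 / 38967119982895104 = -0.00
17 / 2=8.50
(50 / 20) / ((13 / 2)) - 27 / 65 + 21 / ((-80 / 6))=-167 / 104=-1.61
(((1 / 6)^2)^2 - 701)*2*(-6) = 908495 / 108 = 8411.99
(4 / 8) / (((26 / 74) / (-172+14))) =-2923 / 13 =-224.85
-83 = -83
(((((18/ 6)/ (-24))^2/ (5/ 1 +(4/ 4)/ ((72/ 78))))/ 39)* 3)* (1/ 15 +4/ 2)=31/ 75920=0.00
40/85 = 8/17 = 0.47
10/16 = 5/8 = 0.62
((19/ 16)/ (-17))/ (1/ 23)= -437/ 272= -1.61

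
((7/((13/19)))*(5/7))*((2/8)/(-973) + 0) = -95/50596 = -0.00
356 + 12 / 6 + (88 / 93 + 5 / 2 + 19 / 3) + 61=79753 / 186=428.78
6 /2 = 3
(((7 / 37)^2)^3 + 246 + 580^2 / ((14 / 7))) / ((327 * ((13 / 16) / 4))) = 9219975483905344 / 3635634321553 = 2536.00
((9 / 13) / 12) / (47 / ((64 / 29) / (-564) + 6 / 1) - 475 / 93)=263097 / 12453938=0.02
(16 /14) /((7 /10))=80 /49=1.63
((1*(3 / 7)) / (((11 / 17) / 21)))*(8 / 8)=153 / 11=13.91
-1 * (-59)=59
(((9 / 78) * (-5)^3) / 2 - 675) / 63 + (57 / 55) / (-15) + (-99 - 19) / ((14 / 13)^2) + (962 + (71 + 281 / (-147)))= 1930664689 / 2102100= 918.45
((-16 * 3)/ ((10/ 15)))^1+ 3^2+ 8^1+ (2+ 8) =-45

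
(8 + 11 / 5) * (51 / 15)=34.68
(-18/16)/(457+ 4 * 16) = -9/4168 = -0.00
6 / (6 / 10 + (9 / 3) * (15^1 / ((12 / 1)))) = 40 / 29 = 1.38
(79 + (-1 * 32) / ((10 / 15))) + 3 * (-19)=-26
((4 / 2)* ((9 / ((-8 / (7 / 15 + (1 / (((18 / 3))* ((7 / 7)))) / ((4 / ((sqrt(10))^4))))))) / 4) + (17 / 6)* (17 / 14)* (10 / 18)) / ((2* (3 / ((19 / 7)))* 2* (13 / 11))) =-4391717 / 33022080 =-0.13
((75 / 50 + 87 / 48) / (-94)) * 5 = -265 / 1504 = -0.18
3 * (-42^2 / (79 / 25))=-132300 / 79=-1674.68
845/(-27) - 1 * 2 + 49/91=-11498/351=-32.76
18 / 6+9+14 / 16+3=127 / 8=15.88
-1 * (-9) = 9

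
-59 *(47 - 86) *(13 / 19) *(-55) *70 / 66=-1744925 / 19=-91838.16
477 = 477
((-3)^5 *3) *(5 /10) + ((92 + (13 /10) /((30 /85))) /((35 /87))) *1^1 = -88661 /700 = -126.66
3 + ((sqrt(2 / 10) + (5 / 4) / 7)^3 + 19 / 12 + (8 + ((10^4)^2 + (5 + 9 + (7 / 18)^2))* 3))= 1159* sqrt(5) / 19600 + 177811232687551 / 592704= 300000055.28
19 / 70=0.27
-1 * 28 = -28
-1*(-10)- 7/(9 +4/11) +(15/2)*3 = 6541/206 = 31.75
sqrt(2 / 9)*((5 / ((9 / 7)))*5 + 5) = 220*sqrt(2) / 27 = 11.52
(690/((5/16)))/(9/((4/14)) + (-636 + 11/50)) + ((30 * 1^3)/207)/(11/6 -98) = -732861340/200484997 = -3.66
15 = 15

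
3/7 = 0.43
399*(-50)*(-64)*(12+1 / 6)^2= 189001866.67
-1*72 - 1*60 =-132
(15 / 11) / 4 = 15 / 44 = 0.34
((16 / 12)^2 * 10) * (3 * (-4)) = -640 / 3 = -213.33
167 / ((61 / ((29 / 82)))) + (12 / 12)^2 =9845 / 5002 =1.97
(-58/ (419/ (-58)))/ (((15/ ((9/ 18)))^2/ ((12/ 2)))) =1682/ 31425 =0.05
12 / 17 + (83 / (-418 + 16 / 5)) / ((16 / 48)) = 219 / 2074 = 0.11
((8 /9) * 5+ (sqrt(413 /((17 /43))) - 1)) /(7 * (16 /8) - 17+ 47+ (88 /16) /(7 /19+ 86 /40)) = 899 /12054+ 87 * sqrt(301903) /68306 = 0.77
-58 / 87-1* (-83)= 247 / 3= 82.33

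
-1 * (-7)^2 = -49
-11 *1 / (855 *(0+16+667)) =-11 / 583965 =-0.00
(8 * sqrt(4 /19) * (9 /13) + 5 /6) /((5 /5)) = 5 /6 + 144 * sqrt(19) /247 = 3.37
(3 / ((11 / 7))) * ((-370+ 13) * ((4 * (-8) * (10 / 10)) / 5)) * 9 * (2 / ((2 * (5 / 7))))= 54959.83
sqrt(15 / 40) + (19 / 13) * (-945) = -17955 / 13 + sqrt(6) / 4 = -1380.54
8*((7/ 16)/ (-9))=-7/ 18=-0.39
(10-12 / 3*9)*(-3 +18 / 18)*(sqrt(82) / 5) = 52*sqrt(82) / 5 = 94.18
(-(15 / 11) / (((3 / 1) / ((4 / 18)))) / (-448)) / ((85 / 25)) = 25 / 376992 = 0.00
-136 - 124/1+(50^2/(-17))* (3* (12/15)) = -10420/17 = -612.94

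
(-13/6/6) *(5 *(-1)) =65/36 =1.81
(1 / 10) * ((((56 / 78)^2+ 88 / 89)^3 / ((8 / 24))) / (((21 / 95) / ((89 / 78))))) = 40103336199534464 / 7609047627330513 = 5.27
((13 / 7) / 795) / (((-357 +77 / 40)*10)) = -52 / 79039695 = -0.00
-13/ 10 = -1.30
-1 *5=-5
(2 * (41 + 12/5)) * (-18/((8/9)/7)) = -123039/10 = -12303.90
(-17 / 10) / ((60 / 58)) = -493 / 300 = -1.64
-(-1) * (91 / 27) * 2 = 182 / 27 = 6.74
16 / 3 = 5.33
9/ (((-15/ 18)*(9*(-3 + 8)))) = -6/ 25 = -0.24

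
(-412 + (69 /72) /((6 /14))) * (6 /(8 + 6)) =-29503 /168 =-175.61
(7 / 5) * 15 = 21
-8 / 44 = -2 / 11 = -0.18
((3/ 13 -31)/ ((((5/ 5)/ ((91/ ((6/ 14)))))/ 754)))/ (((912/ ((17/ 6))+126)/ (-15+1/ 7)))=1866300800/ 11421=163409.58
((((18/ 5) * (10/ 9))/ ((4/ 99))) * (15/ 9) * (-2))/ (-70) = 33/ 7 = 4.71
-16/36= -4/9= -0.44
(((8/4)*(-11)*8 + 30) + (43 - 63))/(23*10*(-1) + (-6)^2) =83/97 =0.86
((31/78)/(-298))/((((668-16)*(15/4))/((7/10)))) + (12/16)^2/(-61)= -639381749/69334527600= -0.01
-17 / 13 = -1.31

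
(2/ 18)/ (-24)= -1/ 216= -0.00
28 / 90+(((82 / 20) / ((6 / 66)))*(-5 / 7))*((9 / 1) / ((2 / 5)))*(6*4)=-5479552 / 315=-17395.40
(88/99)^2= 64/81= 0.79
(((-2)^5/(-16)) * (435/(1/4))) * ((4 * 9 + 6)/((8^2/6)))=27405/2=13702.50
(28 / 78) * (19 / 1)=266 / 39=6.82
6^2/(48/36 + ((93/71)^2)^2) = 8.42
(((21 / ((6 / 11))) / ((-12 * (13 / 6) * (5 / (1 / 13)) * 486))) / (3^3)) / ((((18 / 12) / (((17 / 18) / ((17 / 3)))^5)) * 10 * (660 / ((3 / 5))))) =-7 / 517325927040000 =-0.00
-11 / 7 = -1.57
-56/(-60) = 14/15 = 0.93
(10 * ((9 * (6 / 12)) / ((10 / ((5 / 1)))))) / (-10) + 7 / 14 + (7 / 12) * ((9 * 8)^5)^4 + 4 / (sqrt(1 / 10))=4 * sqrt(10) + 32705945891646083685809100103713030137 / 4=8176486472911520921452275000000000000.00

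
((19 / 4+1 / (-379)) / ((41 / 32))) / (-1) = -57576 / 15539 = -3.71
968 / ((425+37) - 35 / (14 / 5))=1936 / 899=2.15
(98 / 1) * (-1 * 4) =-392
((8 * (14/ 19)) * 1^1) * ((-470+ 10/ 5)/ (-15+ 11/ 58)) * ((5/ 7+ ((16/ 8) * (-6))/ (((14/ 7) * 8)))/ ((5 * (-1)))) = 108576/ 81605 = 1.33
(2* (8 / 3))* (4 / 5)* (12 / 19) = 256 / 95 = 2.69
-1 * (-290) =290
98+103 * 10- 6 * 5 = 1098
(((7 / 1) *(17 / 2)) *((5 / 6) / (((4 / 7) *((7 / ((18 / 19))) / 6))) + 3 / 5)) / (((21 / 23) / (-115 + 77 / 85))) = -12602551 / 950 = -13265.84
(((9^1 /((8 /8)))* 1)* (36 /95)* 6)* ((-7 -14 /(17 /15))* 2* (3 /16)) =-239841 /1615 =-148.51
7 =7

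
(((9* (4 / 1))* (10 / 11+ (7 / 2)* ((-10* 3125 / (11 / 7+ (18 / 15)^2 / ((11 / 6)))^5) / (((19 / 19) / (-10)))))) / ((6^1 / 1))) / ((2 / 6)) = 5724837672738431441774760 / 21146406745425131027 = 270723.90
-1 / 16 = -0.06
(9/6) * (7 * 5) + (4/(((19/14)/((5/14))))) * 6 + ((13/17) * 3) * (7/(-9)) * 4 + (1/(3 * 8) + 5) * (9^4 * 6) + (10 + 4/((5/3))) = 3847595287/19380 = 198534.33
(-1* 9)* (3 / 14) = -27 / 14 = -1.93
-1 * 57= -57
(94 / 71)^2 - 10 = -41574 / 5041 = -8.25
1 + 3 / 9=4 / 3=1.33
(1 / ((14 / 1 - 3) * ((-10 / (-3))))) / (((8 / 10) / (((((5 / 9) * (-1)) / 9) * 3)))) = -5 / 792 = -0.01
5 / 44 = 0.11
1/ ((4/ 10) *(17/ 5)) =25/ 34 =0.74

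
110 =110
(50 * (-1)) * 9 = -450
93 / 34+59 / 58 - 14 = -5052 / 493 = -10.25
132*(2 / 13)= 264 / 13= 20.31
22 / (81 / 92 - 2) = -2024 / 103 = -19.65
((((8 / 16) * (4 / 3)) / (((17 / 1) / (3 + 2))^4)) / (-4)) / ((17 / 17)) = -625 / 501126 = -0.00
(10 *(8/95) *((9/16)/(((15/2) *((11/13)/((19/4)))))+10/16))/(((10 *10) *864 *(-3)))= -0.00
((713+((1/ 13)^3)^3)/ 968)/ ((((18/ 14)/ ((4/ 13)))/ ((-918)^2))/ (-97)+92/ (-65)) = -109254579882102679500/ 209942306988393540847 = -0.52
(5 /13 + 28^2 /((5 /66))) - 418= 645527 /65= 9931.18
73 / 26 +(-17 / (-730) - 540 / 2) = -1267717 / 4745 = -267.17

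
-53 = -53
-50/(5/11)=-110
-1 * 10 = -10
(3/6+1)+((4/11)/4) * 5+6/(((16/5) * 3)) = 227/88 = 2.58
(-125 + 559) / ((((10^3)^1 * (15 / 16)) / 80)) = 37.03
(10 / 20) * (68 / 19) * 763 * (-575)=-14916650 / 19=-785086.84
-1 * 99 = -99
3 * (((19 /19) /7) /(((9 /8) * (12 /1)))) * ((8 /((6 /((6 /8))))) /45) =2 /2835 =0.00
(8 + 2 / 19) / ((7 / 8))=176 / 19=9.26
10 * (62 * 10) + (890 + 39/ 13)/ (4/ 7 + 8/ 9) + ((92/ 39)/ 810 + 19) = 9925692797/ 1453140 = 6830.51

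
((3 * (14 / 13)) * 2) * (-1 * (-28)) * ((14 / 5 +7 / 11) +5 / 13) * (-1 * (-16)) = 102810624 / 9295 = 11060.85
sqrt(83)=9.11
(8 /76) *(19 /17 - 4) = -98 /323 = -0.30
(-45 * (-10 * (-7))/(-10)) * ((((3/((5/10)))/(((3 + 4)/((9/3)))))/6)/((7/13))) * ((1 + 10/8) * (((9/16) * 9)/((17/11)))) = 14073345/7616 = 1847.87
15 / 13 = 1.15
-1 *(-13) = 13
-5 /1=-5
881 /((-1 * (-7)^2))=-881 /49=-17.98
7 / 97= 0.07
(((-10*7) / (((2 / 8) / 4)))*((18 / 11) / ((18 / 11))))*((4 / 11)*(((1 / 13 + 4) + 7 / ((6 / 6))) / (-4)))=161280 / 143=1127.83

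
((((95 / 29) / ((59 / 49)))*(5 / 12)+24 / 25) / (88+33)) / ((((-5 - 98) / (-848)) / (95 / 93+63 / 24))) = 154521842327 / 297472492350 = 0.52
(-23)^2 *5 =2645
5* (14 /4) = 35 /2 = 17.50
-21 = -21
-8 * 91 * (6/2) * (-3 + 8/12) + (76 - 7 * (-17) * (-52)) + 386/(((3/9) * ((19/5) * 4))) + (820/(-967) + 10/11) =-379854481/404206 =-939.75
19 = 19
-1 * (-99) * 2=198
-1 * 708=-708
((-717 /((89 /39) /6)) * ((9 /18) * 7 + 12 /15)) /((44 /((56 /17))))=-50501178 /83215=-606.88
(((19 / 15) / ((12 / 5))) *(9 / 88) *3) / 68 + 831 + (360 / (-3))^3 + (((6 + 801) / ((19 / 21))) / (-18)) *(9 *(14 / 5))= -3930283630809 / 2273920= -1728417.72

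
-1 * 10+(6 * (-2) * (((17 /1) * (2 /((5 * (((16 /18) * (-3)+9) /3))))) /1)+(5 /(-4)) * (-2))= -8769 /190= -46.15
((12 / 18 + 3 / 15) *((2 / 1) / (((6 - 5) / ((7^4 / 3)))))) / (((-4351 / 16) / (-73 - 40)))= 112866208 / 195795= 576.45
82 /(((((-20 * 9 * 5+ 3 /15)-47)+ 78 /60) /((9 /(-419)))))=1476 /792329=0.00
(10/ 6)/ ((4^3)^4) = 5/ 50331648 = 0.00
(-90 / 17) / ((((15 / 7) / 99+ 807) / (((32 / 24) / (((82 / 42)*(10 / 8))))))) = -232848 / 64968067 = -0.00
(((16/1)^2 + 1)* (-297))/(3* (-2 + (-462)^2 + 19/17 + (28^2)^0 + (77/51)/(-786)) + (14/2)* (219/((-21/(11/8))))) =-4079632392/34219118449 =-0.12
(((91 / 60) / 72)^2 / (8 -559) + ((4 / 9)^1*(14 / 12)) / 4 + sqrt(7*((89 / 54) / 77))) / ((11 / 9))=1332970919 / 12568089600 + sqrt(5874) / 242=0.42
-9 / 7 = -1.29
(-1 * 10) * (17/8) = -85/4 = -21.25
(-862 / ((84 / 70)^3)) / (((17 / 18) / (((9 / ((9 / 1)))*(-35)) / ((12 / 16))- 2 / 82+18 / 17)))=5140590875 / 213282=24102.32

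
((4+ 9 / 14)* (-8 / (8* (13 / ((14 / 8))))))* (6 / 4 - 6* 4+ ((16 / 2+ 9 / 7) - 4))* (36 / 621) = 1205 / 1932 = 0.62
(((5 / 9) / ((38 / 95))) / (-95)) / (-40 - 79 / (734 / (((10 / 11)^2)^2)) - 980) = 5373247 / 374907714696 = 0.00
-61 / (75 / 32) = -1952 / 75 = -26.03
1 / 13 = 0.08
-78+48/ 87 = -2246/ 29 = -77.45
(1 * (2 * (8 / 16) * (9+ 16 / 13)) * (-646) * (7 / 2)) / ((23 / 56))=-16839928 / 299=-56320.83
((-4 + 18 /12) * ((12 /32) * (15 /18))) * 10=-125 /16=-7.81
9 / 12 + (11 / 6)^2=37 / 9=4.11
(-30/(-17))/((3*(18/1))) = 5/153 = 0.03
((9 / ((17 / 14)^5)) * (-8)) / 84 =-460992 / 1419857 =-0.32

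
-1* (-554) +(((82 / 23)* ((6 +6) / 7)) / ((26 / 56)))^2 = 65020250 / 89401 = 727.29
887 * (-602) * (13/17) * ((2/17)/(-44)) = 3470831/3179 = 1091.80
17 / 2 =8.50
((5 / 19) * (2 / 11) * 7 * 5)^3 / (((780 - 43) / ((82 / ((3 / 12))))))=14063000000 / 6728315473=2.09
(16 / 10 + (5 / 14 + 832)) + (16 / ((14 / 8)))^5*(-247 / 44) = -661493781373 / 1848770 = -357802.10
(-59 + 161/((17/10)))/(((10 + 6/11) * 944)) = 6677/1861568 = 0.00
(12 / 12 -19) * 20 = -360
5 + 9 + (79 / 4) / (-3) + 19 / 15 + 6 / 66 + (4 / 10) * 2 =6319 / 660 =9.57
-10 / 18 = -5 / 9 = -0.56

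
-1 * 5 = -5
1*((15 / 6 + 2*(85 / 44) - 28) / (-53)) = 238 / 583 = 0.41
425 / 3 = 141.67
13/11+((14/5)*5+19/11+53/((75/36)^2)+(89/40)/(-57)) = 91169737/3135000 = 29.08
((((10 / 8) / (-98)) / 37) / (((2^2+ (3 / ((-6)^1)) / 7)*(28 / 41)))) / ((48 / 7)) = -41 / 2188032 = -0.00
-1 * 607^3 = -223648543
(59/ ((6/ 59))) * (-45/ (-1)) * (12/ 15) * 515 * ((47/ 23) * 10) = 5055456300/ 23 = 219802447.83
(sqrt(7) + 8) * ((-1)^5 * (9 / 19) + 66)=1245 * sqrt(7) / 19 + 9960 / 19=697.58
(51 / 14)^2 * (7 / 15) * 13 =11271 / 140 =80.51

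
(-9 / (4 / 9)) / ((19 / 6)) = -243 / 38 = -6.39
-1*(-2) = 2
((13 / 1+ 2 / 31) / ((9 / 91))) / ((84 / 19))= 3705 / 124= 29.88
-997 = -997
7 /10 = 0.70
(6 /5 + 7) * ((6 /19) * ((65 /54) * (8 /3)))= 4264 /513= 8.31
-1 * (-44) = 44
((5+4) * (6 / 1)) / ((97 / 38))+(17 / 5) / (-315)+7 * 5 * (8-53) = -237390374 / 152775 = -1553.86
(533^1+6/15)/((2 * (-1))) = -2667/10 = -266.70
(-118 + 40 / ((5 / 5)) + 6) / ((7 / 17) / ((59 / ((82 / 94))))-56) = 3394152 / 2639609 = 1.29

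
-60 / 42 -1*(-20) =130 / 7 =18.57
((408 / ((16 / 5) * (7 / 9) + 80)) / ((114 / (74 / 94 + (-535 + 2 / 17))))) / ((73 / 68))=-21.59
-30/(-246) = 5/41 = 0.12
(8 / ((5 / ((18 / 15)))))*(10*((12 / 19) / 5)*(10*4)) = 9216 / 95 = 97.01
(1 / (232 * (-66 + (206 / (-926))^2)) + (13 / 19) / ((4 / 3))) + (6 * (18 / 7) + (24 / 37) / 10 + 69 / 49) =1967593296544823 / 112984673267480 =17.41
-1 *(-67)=67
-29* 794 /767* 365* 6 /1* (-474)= 23902369560 /767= 31163454.45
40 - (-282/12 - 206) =539/2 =269.50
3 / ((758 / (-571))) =-1713 / 758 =-2.26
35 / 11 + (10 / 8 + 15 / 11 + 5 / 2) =365 / 44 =8.30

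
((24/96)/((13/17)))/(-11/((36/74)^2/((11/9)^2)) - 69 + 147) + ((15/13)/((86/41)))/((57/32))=48751457/140505209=0.35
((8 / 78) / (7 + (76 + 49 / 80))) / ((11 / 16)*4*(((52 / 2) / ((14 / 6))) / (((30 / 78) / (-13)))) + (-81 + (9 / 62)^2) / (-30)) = -86105600 / 72513664127307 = -0.00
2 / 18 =1 / 9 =0.11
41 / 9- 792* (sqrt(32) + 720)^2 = -3695383255 / 9- 4561920* sqrt(2) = -417049668.58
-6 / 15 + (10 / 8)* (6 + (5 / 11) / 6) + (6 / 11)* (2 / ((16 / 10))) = 10397 / 1320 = 7.88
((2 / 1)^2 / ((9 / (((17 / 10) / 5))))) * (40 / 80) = 17 / 225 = 0.08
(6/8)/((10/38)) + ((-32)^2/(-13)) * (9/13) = -174687/3380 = -51.68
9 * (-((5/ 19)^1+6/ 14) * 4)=-3312/ 133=-24.90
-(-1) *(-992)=-992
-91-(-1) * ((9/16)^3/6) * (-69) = -762239/8192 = -93.05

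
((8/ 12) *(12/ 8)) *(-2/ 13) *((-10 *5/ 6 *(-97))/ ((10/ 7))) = -3395/ 39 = -87.05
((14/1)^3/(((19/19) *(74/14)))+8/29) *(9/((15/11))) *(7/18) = 7152376/5365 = 1333.15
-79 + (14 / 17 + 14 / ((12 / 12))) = -1091 / 17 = -64.18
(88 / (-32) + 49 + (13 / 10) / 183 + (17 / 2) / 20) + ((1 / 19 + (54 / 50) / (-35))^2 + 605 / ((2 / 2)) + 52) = 284735215651541 / 404635875000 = 703.68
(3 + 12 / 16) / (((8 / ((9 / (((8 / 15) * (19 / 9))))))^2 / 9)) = 33.69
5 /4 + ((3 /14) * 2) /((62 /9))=1139 /868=1.31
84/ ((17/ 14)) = 1176/ 17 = 69.18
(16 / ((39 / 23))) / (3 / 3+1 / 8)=2944 / 351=8.39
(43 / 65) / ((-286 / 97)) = -4171 / 18590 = -0.22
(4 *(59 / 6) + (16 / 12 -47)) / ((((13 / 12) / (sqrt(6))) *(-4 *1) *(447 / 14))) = 266 *sqrt(6) / 5811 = 0.11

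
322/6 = 161/3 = 53.67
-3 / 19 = -0.16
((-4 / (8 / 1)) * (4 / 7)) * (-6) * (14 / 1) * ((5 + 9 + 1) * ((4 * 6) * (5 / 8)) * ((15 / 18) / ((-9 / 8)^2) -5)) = -211000 / 9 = -23444.44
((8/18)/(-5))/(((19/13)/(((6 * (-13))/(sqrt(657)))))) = 1352 * sqrt(73)/62415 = 0.19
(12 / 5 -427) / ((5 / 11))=-23353 / 25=-934.12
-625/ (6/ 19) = -11875/ 6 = -1979.17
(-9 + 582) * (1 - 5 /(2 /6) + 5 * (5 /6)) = -11269 /2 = -5634.50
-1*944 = -944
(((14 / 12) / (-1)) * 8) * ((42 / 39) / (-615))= 392 / 23985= 0.02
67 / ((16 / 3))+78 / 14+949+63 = 1030.13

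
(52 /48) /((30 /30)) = 13 /12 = 1.08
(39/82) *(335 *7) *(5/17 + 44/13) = 4102.91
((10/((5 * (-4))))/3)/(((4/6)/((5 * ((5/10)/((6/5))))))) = -25/48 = -0.52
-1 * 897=-897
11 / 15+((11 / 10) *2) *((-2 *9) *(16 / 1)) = -9493 / 15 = -632.87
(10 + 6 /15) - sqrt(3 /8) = 52 /5 - sqrt(6) /4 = 9.79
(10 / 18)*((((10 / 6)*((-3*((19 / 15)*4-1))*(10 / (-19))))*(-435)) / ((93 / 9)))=-442250 / 1767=-250.28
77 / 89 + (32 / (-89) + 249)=249.51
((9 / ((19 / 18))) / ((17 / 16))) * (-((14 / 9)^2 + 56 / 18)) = -14336 / 323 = -44.38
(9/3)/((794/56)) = 84/397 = 0.21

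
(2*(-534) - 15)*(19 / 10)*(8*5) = -82308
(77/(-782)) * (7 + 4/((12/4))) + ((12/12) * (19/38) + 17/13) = 15053/15249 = 0.99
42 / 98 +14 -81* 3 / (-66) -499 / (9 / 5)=-359129 / 1386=-259.11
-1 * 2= -2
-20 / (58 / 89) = -890 / 29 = -30.69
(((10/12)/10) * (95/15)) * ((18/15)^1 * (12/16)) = 19/40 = 0.48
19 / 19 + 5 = 6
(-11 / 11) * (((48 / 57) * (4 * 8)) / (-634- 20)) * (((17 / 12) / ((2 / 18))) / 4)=272 / 2071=0.13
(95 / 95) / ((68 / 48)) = 12 / 17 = 0.71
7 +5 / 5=8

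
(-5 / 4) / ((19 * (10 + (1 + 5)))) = -5 / 1216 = -0.00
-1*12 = -12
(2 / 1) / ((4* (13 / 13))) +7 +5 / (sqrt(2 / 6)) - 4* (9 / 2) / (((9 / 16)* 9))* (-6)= 5* sqrt(3) +173 / 6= 37.49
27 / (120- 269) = -27 / 149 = -0.18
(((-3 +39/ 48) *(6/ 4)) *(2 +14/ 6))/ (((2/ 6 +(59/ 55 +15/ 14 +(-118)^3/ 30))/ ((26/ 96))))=2277275/ 32385981696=0.00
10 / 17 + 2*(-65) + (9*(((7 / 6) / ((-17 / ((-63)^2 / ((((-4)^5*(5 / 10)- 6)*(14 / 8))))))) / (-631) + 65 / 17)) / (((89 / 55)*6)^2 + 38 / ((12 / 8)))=-27812129931575 / 215390736916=-129.12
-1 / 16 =-0.06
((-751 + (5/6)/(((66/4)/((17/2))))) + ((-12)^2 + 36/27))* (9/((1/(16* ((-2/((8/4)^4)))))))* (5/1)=599185/11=54471.36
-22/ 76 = -11/ 38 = -0.29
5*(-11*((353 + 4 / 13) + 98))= -322685 / 13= -24821.92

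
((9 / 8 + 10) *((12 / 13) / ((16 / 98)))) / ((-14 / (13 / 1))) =-1869 / 32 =-58.41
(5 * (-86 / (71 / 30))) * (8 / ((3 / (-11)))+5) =313900 / 71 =4421.13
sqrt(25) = 5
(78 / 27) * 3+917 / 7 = 419 / 3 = 139.67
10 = 10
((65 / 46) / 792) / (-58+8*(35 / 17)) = -1105 / 25720992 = -0.00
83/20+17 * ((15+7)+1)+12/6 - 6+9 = 8003/20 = 400.15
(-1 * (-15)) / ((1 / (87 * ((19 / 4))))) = 24795 / 4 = 6198.75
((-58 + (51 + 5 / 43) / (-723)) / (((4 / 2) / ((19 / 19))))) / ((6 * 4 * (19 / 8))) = -902680 / 1772073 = -0.51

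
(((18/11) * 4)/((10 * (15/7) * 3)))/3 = 28/825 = 0.03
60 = 60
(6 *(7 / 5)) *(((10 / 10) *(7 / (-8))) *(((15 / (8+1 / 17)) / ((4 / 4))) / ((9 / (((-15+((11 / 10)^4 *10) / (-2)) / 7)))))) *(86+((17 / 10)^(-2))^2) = 1123829184261 / 2692324000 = 417.42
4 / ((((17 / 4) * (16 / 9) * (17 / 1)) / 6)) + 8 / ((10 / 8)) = 9518 / 1445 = 6.59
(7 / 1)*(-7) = -49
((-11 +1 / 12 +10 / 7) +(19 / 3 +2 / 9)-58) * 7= -15355 / 36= -426.53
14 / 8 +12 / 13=139 / 52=2.67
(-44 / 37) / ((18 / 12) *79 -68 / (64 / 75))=-704 / 22977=-0.03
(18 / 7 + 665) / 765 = 4673 / 5355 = 0.87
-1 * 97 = -97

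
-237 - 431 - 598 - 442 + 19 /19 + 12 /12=-1706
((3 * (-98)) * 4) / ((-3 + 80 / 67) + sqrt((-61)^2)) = -19.87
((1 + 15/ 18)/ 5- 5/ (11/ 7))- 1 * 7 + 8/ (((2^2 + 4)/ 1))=-2909/ 330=-8.82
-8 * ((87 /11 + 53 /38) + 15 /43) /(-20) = 3.86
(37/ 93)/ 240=37/ 22320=0.00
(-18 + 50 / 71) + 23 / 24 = -27839 / 1704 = -16.34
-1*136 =-136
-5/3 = -1.67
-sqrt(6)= -2.45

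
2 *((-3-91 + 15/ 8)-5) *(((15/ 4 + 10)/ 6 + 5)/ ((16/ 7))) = -317275/ 512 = -619.68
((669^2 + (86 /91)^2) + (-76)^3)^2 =5055178858247961 /68574961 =73717560.82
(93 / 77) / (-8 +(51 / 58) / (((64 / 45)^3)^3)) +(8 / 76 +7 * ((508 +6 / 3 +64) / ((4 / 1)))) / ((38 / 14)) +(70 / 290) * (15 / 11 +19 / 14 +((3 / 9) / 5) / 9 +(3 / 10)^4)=370.63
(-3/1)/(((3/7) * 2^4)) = -7/16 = -0.44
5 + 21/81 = 142/27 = 5.26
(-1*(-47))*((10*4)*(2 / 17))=3760 / 17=221.18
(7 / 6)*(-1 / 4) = -7 / 24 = -0.29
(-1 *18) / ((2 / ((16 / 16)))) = -9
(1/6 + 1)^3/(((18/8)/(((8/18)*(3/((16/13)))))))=4459/5832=0.76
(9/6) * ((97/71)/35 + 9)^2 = 756812166/6175225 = 122.56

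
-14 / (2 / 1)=-7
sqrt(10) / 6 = 0.53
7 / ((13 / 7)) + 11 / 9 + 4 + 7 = 15.99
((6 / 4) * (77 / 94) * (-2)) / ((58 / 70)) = -8085 / 2726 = -2.97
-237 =-237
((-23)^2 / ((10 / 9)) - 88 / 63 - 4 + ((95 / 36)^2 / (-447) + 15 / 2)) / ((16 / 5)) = 9695693437 / 64882944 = 149.43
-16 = -16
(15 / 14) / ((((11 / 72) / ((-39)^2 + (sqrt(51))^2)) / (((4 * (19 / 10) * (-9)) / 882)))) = -3225744 / 3773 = -854.95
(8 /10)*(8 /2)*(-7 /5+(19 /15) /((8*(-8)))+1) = -403 /300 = -1.34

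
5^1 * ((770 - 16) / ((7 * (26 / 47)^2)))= 320305 / 182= 1759.92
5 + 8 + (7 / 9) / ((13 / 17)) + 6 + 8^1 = 3278 / 117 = 28.02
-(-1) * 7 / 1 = 7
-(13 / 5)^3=-2197 / 125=-17.58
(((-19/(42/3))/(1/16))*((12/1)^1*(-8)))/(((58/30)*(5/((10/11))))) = 437760/2233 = 196.04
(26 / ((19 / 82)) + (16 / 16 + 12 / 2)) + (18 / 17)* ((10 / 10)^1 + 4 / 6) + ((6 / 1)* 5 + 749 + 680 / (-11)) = 2977972 / 3553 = 838.16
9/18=1/2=0.50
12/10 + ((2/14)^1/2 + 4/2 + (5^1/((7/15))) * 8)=6229/70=88.99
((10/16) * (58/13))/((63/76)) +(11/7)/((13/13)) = 4042/819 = 4.94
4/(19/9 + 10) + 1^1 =145/109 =1.33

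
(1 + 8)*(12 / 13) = 108 / 13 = 8.31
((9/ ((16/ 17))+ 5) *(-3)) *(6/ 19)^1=-2097/ 152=-13.80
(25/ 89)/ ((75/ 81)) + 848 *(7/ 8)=66065/ 89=742.30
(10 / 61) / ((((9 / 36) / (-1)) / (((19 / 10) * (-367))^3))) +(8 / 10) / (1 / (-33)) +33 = 339046299382 / 1525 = 222325442.22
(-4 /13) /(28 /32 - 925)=32 /96109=0.00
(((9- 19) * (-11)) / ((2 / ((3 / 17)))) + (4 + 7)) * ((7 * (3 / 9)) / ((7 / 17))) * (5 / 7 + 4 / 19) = 14432 / 133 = 108.51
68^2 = 4624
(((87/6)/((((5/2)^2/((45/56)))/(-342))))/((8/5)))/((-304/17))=39933/1792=22.28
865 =865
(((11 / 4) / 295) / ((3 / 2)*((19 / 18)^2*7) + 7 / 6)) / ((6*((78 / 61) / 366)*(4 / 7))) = 368379 / 6089980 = 0.06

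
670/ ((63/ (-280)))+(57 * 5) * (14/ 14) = -24235/ 9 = -2692.78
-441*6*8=-21168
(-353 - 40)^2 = 154449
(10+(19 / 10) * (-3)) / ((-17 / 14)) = -301 / 85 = -3.54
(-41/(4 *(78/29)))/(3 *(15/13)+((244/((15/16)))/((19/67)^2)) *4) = -2146145/7292372696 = -0.00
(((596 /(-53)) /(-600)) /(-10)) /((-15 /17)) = 2533 /1192500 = 0.00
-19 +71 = 52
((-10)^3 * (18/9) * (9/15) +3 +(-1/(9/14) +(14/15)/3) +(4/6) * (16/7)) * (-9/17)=376967/595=633.56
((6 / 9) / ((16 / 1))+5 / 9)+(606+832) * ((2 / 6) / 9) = 53.86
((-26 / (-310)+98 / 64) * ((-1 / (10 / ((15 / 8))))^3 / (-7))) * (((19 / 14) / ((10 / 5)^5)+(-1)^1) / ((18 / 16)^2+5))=-92791413 / 399192227840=-0.00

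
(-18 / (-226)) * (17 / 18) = 17 / 226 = 0.08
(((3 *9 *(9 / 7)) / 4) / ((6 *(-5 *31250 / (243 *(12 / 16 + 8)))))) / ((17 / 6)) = -59049 / 8500000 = -0.01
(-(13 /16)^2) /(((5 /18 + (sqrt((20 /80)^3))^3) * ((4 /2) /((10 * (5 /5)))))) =-15210 /1289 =-11.80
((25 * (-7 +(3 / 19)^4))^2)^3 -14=140631734794185167791199579076135862491109106 / 4898762930960846817716295277921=28707601648851.69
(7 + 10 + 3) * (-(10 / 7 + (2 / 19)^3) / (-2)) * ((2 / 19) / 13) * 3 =4118760 / 11859211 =0.35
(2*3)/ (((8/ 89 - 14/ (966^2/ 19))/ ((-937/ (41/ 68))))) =-2267858624976/ 21793181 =-104062.76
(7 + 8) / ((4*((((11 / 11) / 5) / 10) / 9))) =3375 / 2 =1687.50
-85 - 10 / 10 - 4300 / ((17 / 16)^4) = -288987606 / 83521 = -3460.06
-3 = -3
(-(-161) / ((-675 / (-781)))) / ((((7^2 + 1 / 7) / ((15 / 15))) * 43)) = 880187 / 9984600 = 0.09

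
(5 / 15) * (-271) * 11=-2981 / 3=-993.67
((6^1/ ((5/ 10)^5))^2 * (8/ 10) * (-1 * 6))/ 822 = -147456/ 685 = -215.26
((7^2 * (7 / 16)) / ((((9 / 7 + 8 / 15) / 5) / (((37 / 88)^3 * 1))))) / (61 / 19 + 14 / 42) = 519916321575 / 420680843264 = 1.24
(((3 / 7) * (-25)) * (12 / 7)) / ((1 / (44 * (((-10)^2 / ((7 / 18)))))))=-71280000 / 343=-207813.41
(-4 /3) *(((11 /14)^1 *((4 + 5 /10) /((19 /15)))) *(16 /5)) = -1584 /133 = -11.91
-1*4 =-4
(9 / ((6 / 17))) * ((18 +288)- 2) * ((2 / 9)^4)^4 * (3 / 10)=84672512 / 1029455660473245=0.00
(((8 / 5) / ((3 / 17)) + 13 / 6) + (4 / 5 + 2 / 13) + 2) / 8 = 5533 / 3120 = 1.77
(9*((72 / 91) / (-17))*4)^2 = 6718464 / 2393209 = 2.81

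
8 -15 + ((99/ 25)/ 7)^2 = -204574/ 30625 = -6.68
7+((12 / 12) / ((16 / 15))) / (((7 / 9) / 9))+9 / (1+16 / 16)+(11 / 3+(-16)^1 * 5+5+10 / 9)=-48257 / 1008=-47.87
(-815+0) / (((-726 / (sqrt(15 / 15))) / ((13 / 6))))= 10595 / 4356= 2.43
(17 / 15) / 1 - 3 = -28 / 15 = -1.87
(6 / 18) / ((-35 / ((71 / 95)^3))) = -357911 / 90024375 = -0.00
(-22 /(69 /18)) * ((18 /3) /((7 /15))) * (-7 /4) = 2970 /23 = 129.13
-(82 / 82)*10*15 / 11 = -150 / 11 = -13.64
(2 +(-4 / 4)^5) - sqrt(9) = -2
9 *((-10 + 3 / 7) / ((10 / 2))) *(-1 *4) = 2412 / 35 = 68.91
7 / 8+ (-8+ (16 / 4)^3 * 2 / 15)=169 / 120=1.41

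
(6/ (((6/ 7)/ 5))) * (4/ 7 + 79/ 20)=633/ 4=158.25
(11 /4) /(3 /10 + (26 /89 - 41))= -4895 /71926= -0.07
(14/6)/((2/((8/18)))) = 14/27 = 0.52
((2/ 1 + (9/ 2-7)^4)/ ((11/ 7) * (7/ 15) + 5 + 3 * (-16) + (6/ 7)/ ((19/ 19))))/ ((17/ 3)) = -206955/ 1182656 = -0.17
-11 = -11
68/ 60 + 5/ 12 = 31/ 20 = 1.55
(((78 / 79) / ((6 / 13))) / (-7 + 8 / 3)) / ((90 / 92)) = -0.50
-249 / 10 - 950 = -9749 / 10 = -974.90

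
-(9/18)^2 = -1/4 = -0.25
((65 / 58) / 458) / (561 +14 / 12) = 195 / 44800186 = 0.00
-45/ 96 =-15/ 32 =-0.47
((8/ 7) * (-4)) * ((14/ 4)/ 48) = -1/ 3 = -0.33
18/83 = 0.22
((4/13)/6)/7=2/273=0.01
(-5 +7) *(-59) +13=-105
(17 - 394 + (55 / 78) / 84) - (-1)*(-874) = -8196497 / 6552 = -1250.99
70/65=1.08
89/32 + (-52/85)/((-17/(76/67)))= 8742999/3098080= 2.82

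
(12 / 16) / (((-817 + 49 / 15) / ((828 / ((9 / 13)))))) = -13455 / 12206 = -1.10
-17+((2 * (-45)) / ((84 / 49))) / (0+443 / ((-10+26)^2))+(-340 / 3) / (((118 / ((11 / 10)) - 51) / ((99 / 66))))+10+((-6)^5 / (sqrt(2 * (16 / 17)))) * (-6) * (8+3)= -11067289 / 274217+64152 * sqrt(34)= 374026.87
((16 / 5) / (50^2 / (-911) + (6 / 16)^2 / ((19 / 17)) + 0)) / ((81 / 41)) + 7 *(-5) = -41842947031 / 1174749885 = -35.62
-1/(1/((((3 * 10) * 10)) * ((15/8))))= -1125/2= -562.50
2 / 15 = 0.13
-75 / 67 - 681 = -45702 / 67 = -682.12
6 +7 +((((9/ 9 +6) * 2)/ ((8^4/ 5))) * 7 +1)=28917/ 2048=14.12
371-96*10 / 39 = 4503 / 13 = 346.38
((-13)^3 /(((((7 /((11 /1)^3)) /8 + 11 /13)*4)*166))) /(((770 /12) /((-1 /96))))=3455881 /5448339120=0.00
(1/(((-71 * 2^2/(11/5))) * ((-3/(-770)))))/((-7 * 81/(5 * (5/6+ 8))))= 32065/207036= 0.15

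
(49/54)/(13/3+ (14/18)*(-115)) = -49/4596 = -0.01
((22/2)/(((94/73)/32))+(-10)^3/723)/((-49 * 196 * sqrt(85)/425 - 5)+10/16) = 785578840000/28643813551017 - 579664762880 * sqrt(85)/4091973364431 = -1.28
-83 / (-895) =83 / 895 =0.09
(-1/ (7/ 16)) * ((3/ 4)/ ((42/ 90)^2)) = -2700/ 343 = -7.87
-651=-651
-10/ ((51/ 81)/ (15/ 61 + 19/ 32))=-221265/ 16592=-13.34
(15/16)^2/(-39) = -75/3328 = -0.02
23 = 23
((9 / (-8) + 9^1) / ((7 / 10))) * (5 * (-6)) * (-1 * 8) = 2700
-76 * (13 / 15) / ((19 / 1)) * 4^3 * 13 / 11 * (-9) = 2359.85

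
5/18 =0.28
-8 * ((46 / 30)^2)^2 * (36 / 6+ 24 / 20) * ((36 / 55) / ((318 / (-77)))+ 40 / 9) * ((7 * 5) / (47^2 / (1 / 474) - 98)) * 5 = -80094971656 / 351143251875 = -0.23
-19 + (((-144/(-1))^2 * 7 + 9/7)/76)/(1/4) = 1013546/133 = 7620.65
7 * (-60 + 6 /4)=-819 /2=-409.50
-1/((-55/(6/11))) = 6/605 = 0.01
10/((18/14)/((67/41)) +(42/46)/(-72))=517776/40081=12.92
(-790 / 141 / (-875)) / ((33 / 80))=2528 / 162855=0.02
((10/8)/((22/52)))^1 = 65/22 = 2.95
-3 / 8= -0.38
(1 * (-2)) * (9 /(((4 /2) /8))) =-72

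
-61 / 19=-3.21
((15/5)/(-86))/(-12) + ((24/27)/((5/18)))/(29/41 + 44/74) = 8359443/3397000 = 2.46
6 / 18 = 0.33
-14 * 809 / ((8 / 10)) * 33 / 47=-934395 / 94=-9940.37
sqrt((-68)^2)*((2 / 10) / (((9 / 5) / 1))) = 68 / 9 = 7.56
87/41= 2.12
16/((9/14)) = 224/9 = 24.89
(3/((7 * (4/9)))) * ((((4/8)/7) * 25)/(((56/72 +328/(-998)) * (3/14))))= 1010475/56476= 17.89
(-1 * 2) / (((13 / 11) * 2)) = -11 / 13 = -0.85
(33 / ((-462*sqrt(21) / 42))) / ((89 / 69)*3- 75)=23*sqrt(21) / 11452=0.01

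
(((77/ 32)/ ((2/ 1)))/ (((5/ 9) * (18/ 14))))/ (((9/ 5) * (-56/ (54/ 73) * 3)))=-77/ 18688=-0.00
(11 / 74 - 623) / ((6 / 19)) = -875729 / 444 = -1972.36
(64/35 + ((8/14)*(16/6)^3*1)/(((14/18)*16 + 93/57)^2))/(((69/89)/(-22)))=-747727806848/13991662335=-53.44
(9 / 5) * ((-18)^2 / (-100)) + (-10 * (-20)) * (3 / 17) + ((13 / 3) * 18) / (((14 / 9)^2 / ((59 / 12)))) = 156561819 / 833000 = 187.95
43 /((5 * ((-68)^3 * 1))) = -43 /1572160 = -0.00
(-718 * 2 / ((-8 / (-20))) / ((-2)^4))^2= 3222025 / 64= 50344.14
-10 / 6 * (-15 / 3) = 8.33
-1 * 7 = -7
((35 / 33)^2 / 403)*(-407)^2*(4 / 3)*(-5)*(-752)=25222456000 / 10881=2318027.39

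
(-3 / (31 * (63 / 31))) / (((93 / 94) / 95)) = -8930 / 1953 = -4.57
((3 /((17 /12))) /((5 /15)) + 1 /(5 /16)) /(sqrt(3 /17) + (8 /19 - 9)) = -179626 /160925 - 20938* sqrt(51) /2735725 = -1.17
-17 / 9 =-1.89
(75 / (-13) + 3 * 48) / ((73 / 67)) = 120399 / 949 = 126.87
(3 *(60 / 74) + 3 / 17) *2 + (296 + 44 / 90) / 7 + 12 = 59.57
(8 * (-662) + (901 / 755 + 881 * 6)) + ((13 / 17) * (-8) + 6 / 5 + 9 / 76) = -13271961 / 975460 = -13.61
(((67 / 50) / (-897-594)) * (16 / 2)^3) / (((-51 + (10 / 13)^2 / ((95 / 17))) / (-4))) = -0.04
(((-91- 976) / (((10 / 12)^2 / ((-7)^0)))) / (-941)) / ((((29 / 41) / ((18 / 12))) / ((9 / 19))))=21261042 / 12962275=1.64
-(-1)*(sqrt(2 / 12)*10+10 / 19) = 10 / 19+5*sqrt(6) / 3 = 4.61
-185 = -185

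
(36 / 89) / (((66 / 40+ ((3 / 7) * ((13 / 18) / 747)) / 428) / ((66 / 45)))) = 3545011008 / 9859567651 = 0.36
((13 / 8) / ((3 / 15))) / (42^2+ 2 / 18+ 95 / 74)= 21645 / 4703012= 0.00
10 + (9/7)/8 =569/56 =10.16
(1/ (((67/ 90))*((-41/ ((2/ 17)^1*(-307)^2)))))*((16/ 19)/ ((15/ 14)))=-253341312/ 887281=-285.53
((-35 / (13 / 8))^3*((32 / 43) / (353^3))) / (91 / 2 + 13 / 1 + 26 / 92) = -2019584000 / 702278436004223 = -0.00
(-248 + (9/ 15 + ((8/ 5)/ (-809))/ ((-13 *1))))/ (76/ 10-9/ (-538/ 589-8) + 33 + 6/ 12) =-758888725/ 129169794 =-5.88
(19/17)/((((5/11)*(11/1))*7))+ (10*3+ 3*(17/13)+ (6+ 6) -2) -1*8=278112/7735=35.96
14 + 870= 884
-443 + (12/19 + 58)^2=1081073/361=2994.66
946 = 946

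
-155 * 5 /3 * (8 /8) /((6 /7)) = -5425 /18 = -301.39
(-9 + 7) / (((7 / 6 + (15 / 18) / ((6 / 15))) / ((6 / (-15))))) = 16 / 65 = 0.25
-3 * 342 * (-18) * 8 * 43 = 6352992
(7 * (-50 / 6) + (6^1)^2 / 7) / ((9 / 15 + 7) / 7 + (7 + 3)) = -5585 / 1164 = -4.80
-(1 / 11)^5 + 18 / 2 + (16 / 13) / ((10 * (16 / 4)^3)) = 753879211 / 83746520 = 9.00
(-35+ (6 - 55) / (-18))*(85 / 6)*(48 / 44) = -49385 / 99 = -498.84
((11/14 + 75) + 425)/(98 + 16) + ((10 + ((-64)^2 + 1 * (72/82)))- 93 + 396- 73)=4983779/1148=4341.27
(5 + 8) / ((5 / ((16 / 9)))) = 208 / 45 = 4.62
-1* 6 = -6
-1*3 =-3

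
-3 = -3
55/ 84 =0.65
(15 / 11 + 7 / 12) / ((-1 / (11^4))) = -342067 / 12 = -28505.58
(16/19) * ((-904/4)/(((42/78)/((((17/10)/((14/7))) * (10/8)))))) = -49946/133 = -375.53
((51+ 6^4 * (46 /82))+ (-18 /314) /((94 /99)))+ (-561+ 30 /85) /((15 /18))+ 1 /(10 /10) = 5461398557 /51431630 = 106.19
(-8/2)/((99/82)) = -3.31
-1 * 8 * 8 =-64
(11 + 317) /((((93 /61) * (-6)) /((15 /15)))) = -10004 /279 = -35.86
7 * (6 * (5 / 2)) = 105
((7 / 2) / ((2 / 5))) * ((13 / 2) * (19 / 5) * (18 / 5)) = 15561 / 20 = 778.05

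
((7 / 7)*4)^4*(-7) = -1792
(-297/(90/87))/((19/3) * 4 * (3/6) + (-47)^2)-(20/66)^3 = -376175381/2395201050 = -0.16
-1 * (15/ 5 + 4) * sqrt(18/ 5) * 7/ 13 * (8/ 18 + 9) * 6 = -1666 * sqrt(10)/ 13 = -405.26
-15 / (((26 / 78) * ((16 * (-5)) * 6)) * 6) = 1 / 64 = 0.02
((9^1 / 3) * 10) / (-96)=-5 / 16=-0.31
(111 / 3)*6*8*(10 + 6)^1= 28416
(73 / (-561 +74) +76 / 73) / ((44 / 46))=728709 / 782122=0.93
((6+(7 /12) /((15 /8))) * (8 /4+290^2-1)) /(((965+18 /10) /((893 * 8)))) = 85316091248 /21753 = 3922037.94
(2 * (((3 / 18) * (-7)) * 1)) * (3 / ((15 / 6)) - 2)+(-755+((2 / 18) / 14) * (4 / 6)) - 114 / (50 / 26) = -3838628 / 4725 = -812.41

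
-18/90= -1/5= -0.20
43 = 43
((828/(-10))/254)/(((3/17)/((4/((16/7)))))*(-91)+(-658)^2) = -0.00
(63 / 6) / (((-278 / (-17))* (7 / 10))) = 255 / 278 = 0.92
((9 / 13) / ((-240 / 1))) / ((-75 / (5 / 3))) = 1 / 15600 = 0.00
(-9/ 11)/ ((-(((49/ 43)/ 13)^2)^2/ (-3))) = -2636398134747/ 63412811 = -41575.17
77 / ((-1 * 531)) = -77 / 531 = -0.15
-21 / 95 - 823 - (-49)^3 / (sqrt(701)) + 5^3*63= 117649*sqrt(701) / 701 + 669919 / 95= 11495.32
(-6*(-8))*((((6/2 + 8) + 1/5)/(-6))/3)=-448/15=-29.87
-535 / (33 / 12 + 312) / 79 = -0.02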